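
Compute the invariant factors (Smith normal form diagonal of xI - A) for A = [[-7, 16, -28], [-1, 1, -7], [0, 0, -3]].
The Jordan structure of A has elementary divisors (x + 3)^2, (x + 3). Arranging the block sizes at each eigenvalue in decreasing order and taking row products gives the invariant factors.

Invariant factors (smallest first, each dividing the next): x + 3, (x + 3)^2.

Check: the last factor (x + 3)^2 is the minimal polynomial, and the product (x + 3)^3 is the characteristic polynomial.

x + 3, (x + 3)^2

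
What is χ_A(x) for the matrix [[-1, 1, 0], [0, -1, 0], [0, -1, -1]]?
xI - A = [[x + 1, -1, 0], [0, x + 1, 0], [0, 1, x + 1]].

Expanding det(xI - A) along the first row:
det(xI - A) = + (x + 1)·det([[x + 1, 0], [1, x + 1]]) - (-1)·det([[0, 0], [0, x + 1]]) + (0)·det([[0, x + 1], [0, 1]]).

Evaluating gives χ_A(x) = x^3 + 3x^2 + 3x + 1 = (x + 1)^3.

χ_A(x) = (x + 1)^3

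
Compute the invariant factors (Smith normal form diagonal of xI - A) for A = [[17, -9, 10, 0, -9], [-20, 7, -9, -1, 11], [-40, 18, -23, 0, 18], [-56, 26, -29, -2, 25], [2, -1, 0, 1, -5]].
The Jordan structure of A has elementary divisors (x + 3)^2, (x + 3)^2, (x - 6). Arranging the block sizes at each eigenvalue in decreasing order and taking row products gives the invariant factors.

Invariant factors (smallest first, each dividing the next): (x + 3)^2, (x - 6)(x + 3)^2.

Check: the last factor (x - 6)(x + 3)^2 is the minimal polynomial, and the product (x - 6)(x + 3)^4 is the characteristic polynomial.

(x + 3)^2, (x - 6)(x + 3)^2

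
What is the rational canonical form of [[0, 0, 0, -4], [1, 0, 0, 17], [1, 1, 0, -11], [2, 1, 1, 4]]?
R = [[0, 0, 0, -4], [1, 0, 0, 9], [0, 1, 0, -2], [0, 0, 1, 4]]

The invariant factors of A (the non-unit diagonal entries of the Smith normal form of xI - A over ℚ[x]) are (x - 4)(x^3 + 2x - 1), each dividing the next. The characteristic polynomial is their product, (x - 4)(x^3 + 2x - 1).

The rational canonical form is the block-diagonal matrix of companion matrices C(f_i):
R = [[0, 0, 0, -4], [1, 0, 0, 9], [0, 1, 0, -2], [0, 0, 1, 4]].

Note the characteristic polynomial does not split into linear factors over ℚ, so A has no Jordan form over ℚ; the rational canonical form exists over any field.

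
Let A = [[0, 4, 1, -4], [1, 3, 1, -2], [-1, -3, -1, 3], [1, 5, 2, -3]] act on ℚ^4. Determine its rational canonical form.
R = [[0, 0, 0, -2], [1, 0, 0, -1], [0, 1, 0, 1], [0, 0, 1, -1]]

The invariant factors of A (the non-unit diagonal entries of the Smith normal form of xI - A over ℚ[x]) are (x + 1)(x^3 - x + 2), each dividing the next. The characteristic polynomial is their product, (x + 1)(x^3 - x + 2).

The rational canonical form is the block-diagonal matrix of companion matrices C(f_i):
R = [[0, 0, 0, -2], [1, 0, 0, -1], [0, 1, 0, 1], [0, 0, 1, -1]].

Note the characteristic polynomial does not split into linear factors over ℚ, so A has no Jordan form over ℚ; the rational canonical form exists over any field.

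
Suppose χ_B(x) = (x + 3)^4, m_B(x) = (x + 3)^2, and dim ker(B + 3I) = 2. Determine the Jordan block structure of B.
Jordan blocks: (-3, 2), (-3, 2)

λ = -3: algebraic multiplicity 4 (exponent in χ_B), largest block size 2 (exponent in m_B), 2 blocks (geometric multiplicity). These force block sizes [2, 2].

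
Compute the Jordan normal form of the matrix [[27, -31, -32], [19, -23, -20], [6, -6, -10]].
The characteristic polynomial is det(xI - A) = (x - 2)(x + 4)^2, so the eigenvalues are -4 (algebraic multiplicity 2), 2 (algebraic multiplicity 1).

For λ = -4: rank(A + 4I) = 2, rank((A + 4I)^2) = 1. The eigenspace has dimension 3 - 2 = 1, so there is 1 Jordan block; the rank sequence gives block sizes [2].

For λ = 2: algebraic multiplicity 1 gives one 1×1 block.

Assembling the blocks gives the Jordan form J above.

J = [[-4, 1, 0], [0, -4, 0], [0, 0, 2]]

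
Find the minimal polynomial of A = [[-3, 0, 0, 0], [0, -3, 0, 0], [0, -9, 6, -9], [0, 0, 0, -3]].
The characteristic polynomial factors as (x - 6)(x + 3)^3. The minimal polynomial is ∏(x - λ)^{k_λ} where k_λ is the size of the largest Jordan block at λ.

For λ = -3: rank(A + 3I) = 1, and the largest Jordan block has size 1 (the smallest k with rank((A + 3I)^k) = rank((A + 3I)^(k+1))).
For λ = 6: rank(A - 6I) = 3, and the largest Jordan block has size 1 (the smallest k with rank((A - 6I)^k) = rank((A - 6I)^(k+1))).

So m_A(x) = (x - 6)(x + 3).

m_A(x) = (x - 6)(x + 3)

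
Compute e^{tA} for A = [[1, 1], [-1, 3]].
e^{tA} = [[(1 - t)*e^{2*t}, t*e^{2*t}], [-t*e^{2*t}, (t + 1)*e^{2*t}]]

A has Jordan form J = [[2, 1], [0, 2]] with A = PJP^{-1}, so e^{tA} = P e^{tJ} P^{-1}.

For a Jordan block J_k(λ), e^{tJ_k(λ)} = e^{λt} · (I + tN + t^2 N^2/2! + ... + t^{k-1} N^{k-1}/(k-1)!) where N is the nilpotent superdiagonal part.

Assembling the blocks and conjugating back gives the entries of e^{tA} as shown above.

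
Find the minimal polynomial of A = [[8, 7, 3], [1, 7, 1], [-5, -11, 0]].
The characteristic polynomial factors as (x - 5)^3. The minimal polynomial is ∏(x - λ)^{k_λ} where k_λ is the size of the largest Jordan block at λ.

For λ = 5: rank(A - 5I) = 2, and the largest Jordan block has size 3 (the smallest k with rank((A - 5I)^k) = rank((A - 5I)^(k+1))).

So m_A(x) = (x - 5)^3.

m_A(x) = (x - 5)^3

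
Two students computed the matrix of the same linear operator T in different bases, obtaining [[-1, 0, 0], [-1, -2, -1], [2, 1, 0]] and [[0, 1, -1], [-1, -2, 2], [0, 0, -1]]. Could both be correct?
Two matrices over a field are similar if and only if they have the same invariant factors.

Both A and B have characteristic polynomial (x + 1)^3 and minimal polynomial (x + 1)^3. Computing further, both have invariant factors (x + 1)^3. Hence A and B are similar.

Yes.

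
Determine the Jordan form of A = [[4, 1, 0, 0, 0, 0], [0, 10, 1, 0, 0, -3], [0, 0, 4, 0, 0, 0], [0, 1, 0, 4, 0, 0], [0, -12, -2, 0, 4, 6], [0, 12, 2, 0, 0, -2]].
The characteristic polynomial is det(xI - A) = (x - 4)^6, so the eigenvalues are 4 (algebraic multiplicity 6).

For λ = 4: rank(A - 4I) = 2, rank((A - 4I)^2) = 1, rank((A - 4I)^3) = 0. The eigenspace has dimension 6 - 2 = 4, so there are 4 Jordan blocks; the rank sequence gives block sizes [3, 1, 1, 1].

Assembling the blocks gives the Jordan form J above.

J = [[4, 1, 0, 0, 0, 0], [0, 4, 1, 0, 0, 0], [0, 0, 4, 0, 0, 0], [0, 0, 0, 4, 0, 0], [0, 0, 0, 0, 4, 0], [0, 0, 0, 0, 0, 4]]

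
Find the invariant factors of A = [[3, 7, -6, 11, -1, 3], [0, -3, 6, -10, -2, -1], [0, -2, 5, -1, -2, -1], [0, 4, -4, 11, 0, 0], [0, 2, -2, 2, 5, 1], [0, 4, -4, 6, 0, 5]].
(x - 5)^2, (x - 5)^2(x - 3)^2

The Jordan structure of A has elementary divisors (x - 3)^2, (x - 5)^2, (x - 5)^2. Arranging the block sizes at each eigenvalue in decreasing order and taking row products gives the invariant factors.

Invariant factors (smallest first, each dividing the next): (x - 5)^2, (x - 5)^2(x - 3)^2.

Check: the last factor (x - 5)^2(x - 3)^2 is the minimal polynomial, and the product (x - 5)^4(x - 3)^2 is the characteristic polynomial.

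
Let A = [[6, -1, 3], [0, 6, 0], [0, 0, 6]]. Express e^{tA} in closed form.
A has Jordan form J = [[6, 1, 0], [0, 6, 0], [0, 0, 6]] with A = PJP^{-1}, so e^{tA} = P e^{tJ} P^{-1}.

For a Jordan block J_k(λ), e^{tJ_k(λ)} = e^{λt} · (I + tN + t^2 N^2/2! + ... + t^{k-1} N^{k-1}/(k-1)!) where N is the nilpotent superdiagonal part.

Assembling the blocks and conjugating back gives the entries of e^{tA} as shown above.

e^{tA} = [[e^{6*t}, -t*e^{6*t}, 3*t*e^{6*t}], [0, e^{6*t}, 0], [0, 0, e^{6*t}]]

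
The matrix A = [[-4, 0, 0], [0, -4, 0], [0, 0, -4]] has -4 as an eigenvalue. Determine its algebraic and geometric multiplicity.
The characteristic polynomial is (x + 4)^3, so the factor x + 4 appears with exponent 3: the algebraic multiplicity is 3.

rank(A + 4I) = 0, so the eigenspace has dimension 3 - 0 = 3: the geometric multiplicity is 3.

algebraic multiplicity 3, geometric multiplicity 3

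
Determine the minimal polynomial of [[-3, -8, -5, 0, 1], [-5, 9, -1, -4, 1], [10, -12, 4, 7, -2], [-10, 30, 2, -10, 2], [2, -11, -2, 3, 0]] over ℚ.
m_A(x) = x^3

The characteristic polynomial factors as x^5. The minimal polynomial is ∏(x - λ)^{k_λ} where k_λ is the size of the largest Jordan block at λ.

For λ = 0: rank(A) = 3, and the largest Jordan block has size 3 (the smallest k with rank(A^k) = rank(A^(k+1))).

So m_A(x) = x^3.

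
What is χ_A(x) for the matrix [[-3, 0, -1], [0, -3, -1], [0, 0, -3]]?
xI - A = [[x + 3, 0, 1], [0, x + 3, 1], [0, 0, x + 3]].

Expanding det(xI - A) along the first row:
det(xI - A) = + (x + 3)·det([[x + 3, 1], [0, x + 3]]) - (0)·det([[0, 1], [0, x + 3]]) + (1)·det([[0, x + 3], [0, 0]]).

Evaluating gives χ_A(x) = x^3 + 9x^2 + 27x + 27 = (x + 3)^3.

χ_A(x) = (x + 3)^3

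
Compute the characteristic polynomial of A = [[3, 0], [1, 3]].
xI - A = [[x - 3, 0], [-1, x - 3]].

Expanding det(xI - A) along the first row:
det(xI - A) = + (x - 3)·det([[x - 3]]) - (0)·det([[-1]]).

Evaluating gives χ_A(x) = x^2 - 6x + 9 = (x - 3)^2.

χ_A(x) = (x - 3)^2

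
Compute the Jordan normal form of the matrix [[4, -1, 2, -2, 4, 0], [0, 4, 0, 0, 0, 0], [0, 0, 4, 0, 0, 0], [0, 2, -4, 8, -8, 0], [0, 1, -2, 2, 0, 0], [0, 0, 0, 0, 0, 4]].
The characteristic polynomial is det(xI - A) = (x - 4)^6, so the eigenvalues are 4 (algebraic multiplicity 6).

For λ = 4: rank(A - 4I) = 1, rank((A - 4I)^2) = 0. The eigenspace has dimension 6 - 1 = 5, so there are 5 Jordan blocks; the rank sequence gives block sizes [2, 1, 1, 1, 1].

Assembling the blocks gives the Jordan form J above.

J = [[4, 1, 0, 0, 0, 0], [0, 4, 0, 0, 0, 0], [0, 0, 4, 0, 0, 0], [0, 0, 0, 4, 0, 0], [0, 0, 0, 0, 4, 0], [0, 0, 0, 0, 0, 4]]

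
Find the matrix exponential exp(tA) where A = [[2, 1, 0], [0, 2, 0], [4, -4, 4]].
A has Jordan form J = [[2, 1, 0], [0, 2, 0], [0, 0, 4]] with A = PJP^{-1}, so e^{tA} = P e^{tJ} P^{-1}.

For a Jordan block J_k(λ), e^{tJ_k(λ)} = e^{λt} · (I + tN + t^2 N^2/2! + ... + t^{k-1} N^{k-1}/(k-1)!) where N is the nilpotent superdiagonal part.

Assembling the blocks and conjugating back gives the entries of e^{tA} as shown above.

e^{tA} = [[e^{2*t}, t*e^{2*t}, 0], [0, e^{2*t}, 0], [2*(e^{2*t} - 1)*e^{2*t}, (-2*t - e^{2*t} + 1)*e^{2*t}, e^{4*t}]]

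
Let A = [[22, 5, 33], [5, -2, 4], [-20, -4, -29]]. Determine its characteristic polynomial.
χ_A(x) = (x + 3)^3

xI - A = [[x - 22, -5, -33], [-5, x + 2, -4], [20, 4, x + 29]].

Expanding det(xI - A) along the first row:
det(xI - A) = + (x - 22)·det([[x + 2, -4], [4, x + 29]]) - (-5)·det([[-5, -4], [20, x + 29]]) + (-33)·det([[-5, x + 2], [20, 4]]).

Evaluating gives χ_A(x) = x^3 + 9x^2 + 27x + 27 = (x + 3)^3.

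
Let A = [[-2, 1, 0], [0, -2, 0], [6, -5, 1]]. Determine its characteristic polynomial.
χ_A(x) = (x - 1)(x + 2)^2

xI - A = [[x + 2, -1, 0], [0, x + 2, 0], [-6, 5, x - 1]].

Expanding det(xI - A) along the first row:
det(xI - A) = + (x + 2)·det([[x + 2, 0], [5, x - 1]]) - (-1)·det([[0, 0], [-6, x - 1]]) + (0)·det([[0, x + 2], [-6, 5]]).

Evaluating gives χ_A(x) = x^3 + 3x^2 - 4 = (x - 1)(x + 2)^2.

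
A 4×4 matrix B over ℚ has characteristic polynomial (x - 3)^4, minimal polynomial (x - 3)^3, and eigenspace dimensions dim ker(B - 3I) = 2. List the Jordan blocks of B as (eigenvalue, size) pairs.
λ = 3: algebraic multiplicity 4 (exponent in χ_B), largest block size 3 (exponent in m_B), 2 blocks (geometric multiplicity). These force block sizes [3, 1].

Jordan blocks: (3, 3), (3, 1)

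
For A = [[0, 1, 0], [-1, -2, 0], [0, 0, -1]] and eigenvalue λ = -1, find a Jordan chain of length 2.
v_1 = [[0, 1, -1]]^T, v_2 = [[1, -1, 0]]^T

We seek v_1 ∈ ker((A + I)^2) \ ker(A + I), then set v_{i+1} = (A + I) v_i.

One such chain is v_1 = [[0, 1, -1]]^T, v_2 = [[1, -1, 0]]^T. Check: (A + I) v_2 = [[0, 0, 0]]^T = 0.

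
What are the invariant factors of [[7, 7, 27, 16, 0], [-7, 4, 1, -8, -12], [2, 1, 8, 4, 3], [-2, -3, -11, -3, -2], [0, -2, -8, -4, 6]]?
x - 5, (x - 5)(x - 4)^3

The Jordan structure of A has elementary divisors (x - 4)^3, (x - 5), (x - 5). Arranging the block sizes at each eigenvalue in decreasing order and taking row products gives the invariant factors.

Invariant factors (smallest first, each dividing the next): x - 5, (x - 5)(x - 4)^3.

Check: the last factor (x - 5)(x - 4)^3 is the minimal polynomial, and the product (x - 5)^2(x - 4)^3 is the characteristic polynomial.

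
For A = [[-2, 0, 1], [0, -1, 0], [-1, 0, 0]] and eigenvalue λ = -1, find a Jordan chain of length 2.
We seek v_1 ∈ ker((A + I)^2) \ ker(A + I), then set v_{i+1} = (A + I) v_i.

One such chain is v_1 = [[-1, 1, 0]]^T, v_2 = [[1, 0, 1]]^T. Check: (A + I) v_2 = [[0, 0, 0]]^T = 0.

v_1 = [[-1, 1, 0]]^T, v_2 = [[1, 0, 1]]^T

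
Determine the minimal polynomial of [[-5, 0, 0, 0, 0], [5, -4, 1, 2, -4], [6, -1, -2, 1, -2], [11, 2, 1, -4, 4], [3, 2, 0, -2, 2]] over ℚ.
The characteristic polynomial factors as (x + 2)^4(x + 5). The minimal polynomial is ∏(x - λ)^{k_λ} where k_λ is the size of the largest Jordan block at λ.

For λ = -5: rank(A + 5I) = 4, and the largest Jordan block has size 1 (the smallest k with rank((A + 5I)^k) = rank((A + 5I)^(k+1))).
For λ = -2: rank(A + 2I) = 3, and the largest Jordan block has size 3 (the smallest k with rank((A + 2I)^k) = rank((A + 2I)^(k+1))).

So m_A(x) = (x + 2)^3(x + 5).

m_A(x) = (x + 2)^3(x + 5)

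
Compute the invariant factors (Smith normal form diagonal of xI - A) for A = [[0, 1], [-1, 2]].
(x - 1)^2

The Jordan structure of A has elementary divisors (x - 1)^2. Arranging the block sizes at each eigenvalue in decreasing order and taking row products gives the invariant factors.

Invariant factors (smallest first, each dividing the next): (x - 1)^2.

Check: the last factor (x - 1)^2 is the minimal polynomial, and the product (x - 1)^2 is the characteristic polynomial.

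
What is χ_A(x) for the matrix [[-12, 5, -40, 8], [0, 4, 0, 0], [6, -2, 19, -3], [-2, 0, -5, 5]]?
xI - A = [[x + 12, -5, 40, -8], [0, x - 4, 0, 0], [-6, 2, x - 19, 3], [2, 0, 5, x - 5]].

Expanding det(xI - A) along the first row:
det(xI - A) = + (x + 12)·det([[x - 4, 0, 0], [2, x - 19, 3], [0, 5, x - 5]]) - (-5)·det([[0, 0, 0], [-6, x - 19, 3], [2, 5, x - 5]]) + (40)·det([[0, x - 4, 0], [-6, 2, 3], [2, 0, x - 5]]) - (-8)·det([[0, x - 4, 0], [-6, 2, x - 19], [2, 0, 5]]).

Evaluating gives χ_A(x) = x^4 - 16x^3 + 96x^2 - 256x + 256 = (x - 4)^4.

χ_A(x) = (x - 4)^4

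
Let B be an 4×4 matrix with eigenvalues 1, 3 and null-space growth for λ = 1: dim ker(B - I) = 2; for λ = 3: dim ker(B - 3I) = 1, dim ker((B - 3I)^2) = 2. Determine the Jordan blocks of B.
λ = 1: successive nullity increments [2] count blocks of size ≥ k; block sizes are [1, 1].
λ = 3: successive nullity increments [1, 1] count blocks of size ≥ k; block sizes are [2].

Jordan blocks: (1, 1), (1, 1), (3, 2)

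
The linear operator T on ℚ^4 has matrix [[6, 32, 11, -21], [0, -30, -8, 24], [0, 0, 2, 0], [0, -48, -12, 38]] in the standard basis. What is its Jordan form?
J = [[2, 0, 0, 0], [0, 2, 0, 0], [0, 0, 6, 1], [0, 0, 0, 6]]

The characteristic polynomial is det(xI - A) = (x - 6)^2(x - 2)^2, so the eigenvalues are 2 (algebraic multiplicity 2), 6 (algebraic multiplicity 2).

For λ = 2: rank(A - 2I) = 2. The eigenspace has dimension 4 - 2 = 2, so there are 2 Jordan blocks; the rank sequence gives block sizes [1, 1].

For λ = 6: rank(A - 6I) = 3, rank((A - 6I)^2) = 2. The eigenspace has dimension 4 - 3 = 1, so there is 1 Jordan block; the rank sequence gives block sizes [2].

Assembling the blocks gives the Jordan form J above.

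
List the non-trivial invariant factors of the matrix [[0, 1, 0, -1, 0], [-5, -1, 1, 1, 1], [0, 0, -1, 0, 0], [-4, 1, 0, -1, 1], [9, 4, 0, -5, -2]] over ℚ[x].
The Jordan structure of A has elementary divisors (x + 1)^3, (x + 1)^2. Arranging the block sizes at each eigenvalue in decreasing order and taking row products gives the invariant factors.

Invariant factors (smallest first, each dividing the next): (x + 1)^2, (x + 1)^3.

Check: the last factor (x + 1)^3 is the minimal polynomial, and the product (x + 1)^5 is the characteristic polynomial.

(x + 1)^2, (x + 1)^3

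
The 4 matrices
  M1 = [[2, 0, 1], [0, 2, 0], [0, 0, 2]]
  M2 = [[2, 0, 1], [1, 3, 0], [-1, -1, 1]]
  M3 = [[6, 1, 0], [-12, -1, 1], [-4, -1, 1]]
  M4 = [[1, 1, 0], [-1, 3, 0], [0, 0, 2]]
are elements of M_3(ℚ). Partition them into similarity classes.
Characteristic polynomials: χ_{M1} = (x - 2)^3, χ_{M2} = (x - 2)^3, χ_{M3} = (x - 2)^3, χ_{M4} = (x - 2)^3.

{M1, M4}: invariant factors x - 2, (x - 2)^2.

{M2, M3}: invariant factors (x - 2)^3.

Matrices are similar if and only if their invariant-factor lists agree; the partition into similarity classes is {M1, M4}, {M2, M3}.

2 classes: {M1, M4}, {M2, M3}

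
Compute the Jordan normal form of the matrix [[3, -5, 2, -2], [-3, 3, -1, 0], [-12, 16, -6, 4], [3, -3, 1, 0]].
J = [[0, 1, 0, 0], [0, 0, 1, 0], [0, 0, 0, 0], [0, 0, 0, 0]]

The characteristic polynomial is det(xI - A) = x^4, so the eigenvalues are 0 (algebraic multiplicity 4).

For λ = 0: rank(A) = 2, rank(A^2) = 1, rank(A^3) = 0. The eigenspace has dimension 4 - 2 = 2, so there are 2 Jordan blocks; the rank sequence gives block sizes [3, 1].

Assembling the blocks gives the Jordan form J above.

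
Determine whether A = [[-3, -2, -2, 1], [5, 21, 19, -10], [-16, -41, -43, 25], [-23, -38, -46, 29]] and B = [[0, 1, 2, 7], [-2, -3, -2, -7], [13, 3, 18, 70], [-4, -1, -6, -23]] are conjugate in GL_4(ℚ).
trace(A) = 4 but trace(B) = -8. The trace is a similarity invariant, so A and B are not similar.

No.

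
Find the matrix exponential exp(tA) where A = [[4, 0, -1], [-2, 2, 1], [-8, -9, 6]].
A has Jordan form J = [[2, 0, 0], [0, 5, 1], [0, 0, 5]] with A = PJP^{-1}, so e^{tA} = P e^{tJ} P^{-1}.

For a Jordan block J_k(λ), e^{tJ_k(λ)} = e^{λt} · (I + tN + t^2 N^2/2! + ... + t^{k-1} N^{k-1}/(k-1)!) where N is the nilpotent superdiagonal part.

Assembling the blocks and conjugating back gives the entries of e^{tA} as shown above.

e^{tA} = [[2*t*e^{5*t} + e^{2*t}, 3*t*e^{5*t} - e^{5*t} + e^{2*t}, -t*e^{5*t}], [-2*t*e^{5*t}, (1 - 3*t)*e^{5*t}, t*e^{5*t}], [2*(-t*e^{3*t} - e^{3*t} + 1)*e^{2*t}, (-3*t*e^{3*t} - 2*e^{3*t} + 2)*e^{2*t}, (t + 1)*e^{5*t}]]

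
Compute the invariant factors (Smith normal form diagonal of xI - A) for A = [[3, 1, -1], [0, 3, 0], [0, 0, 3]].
The Jordan structure of A has elementary divisors (x - 3)^2, (x - 3). Arranging the block sizes at each eigenvalue in decreasing order and taking row products gives the invariant factors.

Invariant factors (smallest first, each dividing the next): x - 3, (x - 3)^2.

Check: the last factor (x - 3)^2 is the minimal polynomial, and the product (x - 3)^3 is the characteristic polynomial.

x - 3, (x - 3)^2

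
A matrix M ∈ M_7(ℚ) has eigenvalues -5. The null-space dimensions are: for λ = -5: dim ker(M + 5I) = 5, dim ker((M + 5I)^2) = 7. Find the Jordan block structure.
λ = -5: successive nullity increments [5, 2] count blocks of size ≥ k; block sizes are [2, 2, 1, 1, 1].

Jordan blocks: (-5, 2), (-5, 2), (-5, 1), (-5, 1), (-5, 1)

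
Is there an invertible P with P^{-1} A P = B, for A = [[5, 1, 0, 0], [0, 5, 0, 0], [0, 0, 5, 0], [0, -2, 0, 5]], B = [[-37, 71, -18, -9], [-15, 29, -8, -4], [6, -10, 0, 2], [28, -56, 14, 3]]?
trace(A) = 20 but trace(B) = -5. The trace is a similarity invariant, so A and B are not similar.

No.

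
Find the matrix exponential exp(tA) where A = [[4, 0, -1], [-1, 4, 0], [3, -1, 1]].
A has Jordan form J = [[3, 1, 0], [0, 3, 1], [0, 0, 3]] with A = PJP^{-1}, so e^{tA} = P e^{tJ} P^{-1}.

For a Jordan block J_k(λ), e^{tJ_k(λ)} = e^{λt} · (I + tN + t^2 N^2/2! + ... + t^{k-1} N^{k-1}/(k-1)!) where N is the nilpotent superdiagonal part.

Assembling the blocks and conjugating back gives the entries of e^{tA} as shown above.

e^{tA} = [[(-t^2 + t + 1)*e^{3*t}, t^2*e^{3*t}/2, t*(t - 2)*e^{3*t}/2], [t*(-t - 1)*e^{3*t}, (t^2/2 + t + 1)*e^{3*t}, t^2*e^{3*t}/2], [t*(3 - t)*e^{3*t}, t*(t - 2)*e^{3*t}/2, (t^2 - 4*t + 2)*e^{3*t}/2]]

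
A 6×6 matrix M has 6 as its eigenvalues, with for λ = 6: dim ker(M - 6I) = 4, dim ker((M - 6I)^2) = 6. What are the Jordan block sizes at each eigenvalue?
Jordan blocks: (6, 2), (6, 2), (6, 1), (6, 1)

λ = 6: successive nullity increments [4, 2] count blocks of size ≥ k; block sizes are [2, 2, 1, 1].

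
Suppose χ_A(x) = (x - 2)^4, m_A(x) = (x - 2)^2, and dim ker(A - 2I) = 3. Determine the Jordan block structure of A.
λ = 2: algebraic multiplicity 4 (exponent in χ_A), largest block size 2 (exponent in m_A), 3 blocks (geometric multiplicity). These force block sizes [2, 1, 1].

Jordan blocks: (2, 2), (2, 1), (2, 1)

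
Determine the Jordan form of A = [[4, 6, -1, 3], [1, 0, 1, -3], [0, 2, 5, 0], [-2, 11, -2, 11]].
J = [[5, 1, 0, 0], [0, 5, 1, 0], [0, 0, 5, 0], [0, 0, 0, 5]]

The characteristic polynomial is det(xI - A) = (x - 5)^4, so the eigenvalues are 5 (algebraic multiplicity 4).

For λ = 5: rank(A - 5I) = 2, rank((A - 5I)^2) = 1, rank((A - 5I)^3) = 0. The eigenspace has dimension 4 - 2 = 2, so there are 2 Jordan blocks; the rank sequence gives block sizes [3, 1].

Assembling the blocks gives the Jordan form J above.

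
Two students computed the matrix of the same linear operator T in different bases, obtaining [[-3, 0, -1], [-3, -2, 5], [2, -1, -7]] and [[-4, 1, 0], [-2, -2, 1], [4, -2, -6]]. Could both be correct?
Two matrices over a field are similar if and only if they have the same invariant factors.

Both A and B have characteristic polynomial (x + 4)^3 and minimal polynomial (x + 4)^3. Computing further, both have invariant factors (x + 4)^3. Hence A and B are similar.

Yes.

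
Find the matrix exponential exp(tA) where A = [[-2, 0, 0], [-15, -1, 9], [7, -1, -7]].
A has Jordan form J = [[-4, 1, 0], [0, -4, 0], [0, 0, -2]] with A = PJP^{-1}, so e^{tA} = P e^{tJ} P^{-1}.

For a Jordan block J_k(λ), e^{tJ_k(λ)} = e^{λt} · (I + tN + t^2 N^2/2! + ... + t^{k-1} N^{k-1}/(k-1)!) where N is the nilpotent superdiagonal part.

Assembling the blocks and conjugating back gives the entries of e^{tA} as shown above.

e^{tA} = [[e^{-2*t}, 0, 0], [3*(-3*t - e^{2*t} + 1)*e^{-4*t}, (3*t + 1)*e^{-4*t}, 9*t*e^{-4*t}], [(3*t + 2*e^{2*t} - 2)*e^{-4*t}, -t*e^{-4*t}, (1 - 3*t)*e^{-4*t}]]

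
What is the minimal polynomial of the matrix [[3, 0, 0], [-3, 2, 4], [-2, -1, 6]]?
m_A(x) = (x - 4)^2(x - 3)

The characteristic polynomial factors as (x - 4)^2(x - 3). The minimal polynomial is ∏(x - λ)^{k_λ} where k_λ is the size of the largest Jordan block at λ.

For λ = 3: rank(A - 3I) = 2, and the largest Jordan block has size 1 (the smallest k with rank((A - 3I)^k) = rank((A - 3I)^(k+1))).
For λ = 4: rank(A - 4I) = 2, and the largest Jordan block has size 2 (the smallest k with rank((A - 4I)^k) = rank((A - 4I)^(k+1))).

So m_A(x) = (x - 4)^2(x - 3).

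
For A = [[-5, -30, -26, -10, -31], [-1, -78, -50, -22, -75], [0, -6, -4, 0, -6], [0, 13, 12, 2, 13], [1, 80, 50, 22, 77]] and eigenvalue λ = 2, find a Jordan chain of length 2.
We seek v_1 ∈ ker((A - 2I)^2) \ ker(A - 2I), then set v_{i+1} = (A - 2I) v_i.

One such chain is v_1 = [[-1, -4, -1, 0, 5]]^T, v_2 = [[-2, -4, 0, 1, 4]]^T. Check: (A - 2I) v_2 = [[0, 0, 0, 0, 0]]^T = 0.

v_1 = [[-1, -4, -1, 0, 5]]^T, v_2 = [[-2, -4, 0, 1, 4]]^T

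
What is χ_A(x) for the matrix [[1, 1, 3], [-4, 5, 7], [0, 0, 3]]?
χ_A(x) = (x - 3)^3

xI - A = [[x - 1, -1, -3], [4, x - 5, -7], [0, 0, x - 3]].

Expanding det(xI - A) along the first row:
det(xI - A) = + (x - 1)·det([[x - 5, -7], [0, x - 3]]) - (-1)·det([[4, -7], [0, x - 3]]) + (-3)·det([[4, x - 5], [0, 0]]).

Evaluating gives χ_A(x) = x^3 - 9x^2 + 27x - 27 = (x - 3)^3.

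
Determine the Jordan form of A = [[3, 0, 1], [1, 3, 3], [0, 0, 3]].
The characteristic polynomial is det(xI - A) = (x - 3)^3, so the eigenvalues are 3 (algebraic multiplicity 3).

For λ = 3: rank(A - 3I) = 2, rank((A - 3I)^2) = 1, rank((A - 3I)^3) = 0. The eigenspace has dimension 3 - 2 = 1, so there is 1 Jordan block; the rank sequence gives block sizes [3].

Assembling the blocks gives the Jordan form J above.

J = [[3, 1, 0], [0, 3, 1], [0, 0, 3]]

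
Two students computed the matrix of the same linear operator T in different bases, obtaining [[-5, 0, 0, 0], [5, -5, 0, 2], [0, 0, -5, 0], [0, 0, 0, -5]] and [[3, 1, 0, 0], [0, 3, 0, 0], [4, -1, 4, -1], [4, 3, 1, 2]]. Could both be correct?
No.

trace(A) = -20 but trace(B) = 12. The trace is a similarity invariant, so A and B are not similar.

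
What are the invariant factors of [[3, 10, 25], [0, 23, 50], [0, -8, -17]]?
The Jordan structure of A has elementary divisors (x - 3)^2, (x - 3). Arranging the block sizes at each eigenvalue in decreasing order and taking row products gives the invariant factors.

Invariant factors (smallest first, each dividing the next): x - 3, (x - 3)^2.

Check: the last factor (x - 3)^2 is the minimal polynomial, and the product (x - 3)^3 is the characteristic polynomial.

x - 3, (x - 3)^2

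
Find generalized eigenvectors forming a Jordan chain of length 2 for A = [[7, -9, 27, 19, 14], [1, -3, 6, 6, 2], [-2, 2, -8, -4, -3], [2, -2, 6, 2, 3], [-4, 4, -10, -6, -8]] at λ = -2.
We seek v_1 ∈ ker((A + 2I)^2) \ ker(A + 2I), then set v_{i+1} = (A + 2I) v_i.

One such chain is v_1 = [[-6, -3, 2, -2, 1]]^T, v_2 = [[3, -1, -1, 1, -2]]^T. Check: (A + 2I) v_2 = [[0, 0, 0, 0, 0]]^T = 0.

v_1 = [[-6, -3, 2, -2, 1]]^T, v_2 = [[3, -1, -1, 1, -2]]^T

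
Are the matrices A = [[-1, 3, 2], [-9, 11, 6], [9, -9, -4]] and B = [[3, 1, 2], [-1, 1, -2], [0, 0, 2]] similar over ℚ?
Two matrices over a field are similar if and only if they have the same invariant factors.

Both A and B have characteristic polynomial (x - 2)^3 and minimal polynomial (x - 2)^2. Computing further, both have invariant factors x - 2, (x - 2)^2. Hence A and B are similar.

Yes.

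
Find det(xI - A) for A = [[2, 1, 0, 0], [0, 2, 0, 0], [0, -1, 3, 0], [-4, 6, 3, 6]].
χ_A(x) = (x - 6)(x - 3)(x - 2)^2

xI - A = [[x - 2, -1, 0, 0], [0, x - 2, 0, 0], [0, 1, x - 3, 0], [4, -6, -3, x - 6]].

Expanding det(xI - A) along the first row:
det(xI - A) = + (x - 2)·det([[x - 2, 0, 0], [1, x - 3, 0], [-6, -3, x - 6]]) - (-1)·det([[0, 0, 0], [0, x - 3, 0], [4, -3, x - 6]]) + (0)·det([[0, x - 2, 0], [0, 1, 0], [4, -6, x - 6]]) - (0)·det([[0, x - 2, 0], [0, 1, x - 3], [4, -6, -3]]).

Evaluating gives χ_A(x) = x^4 - 13x^3 + 58x^2 - 108x + 72 = (x - 6)(x - 3)(x - 2)^2.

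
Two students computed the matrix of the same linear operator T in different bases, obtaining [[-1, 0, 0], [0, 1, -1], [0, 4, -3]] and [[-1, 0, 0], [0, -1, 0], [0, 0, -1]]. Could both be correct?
Both have characteristic polynomial (x + 1)^3, but the minimal polynomial of A is (x + 1)^2 while the minimal polynomial of B is x + 1. The minimal polynomial is a similarity invariant, so A and B are not similar.

No.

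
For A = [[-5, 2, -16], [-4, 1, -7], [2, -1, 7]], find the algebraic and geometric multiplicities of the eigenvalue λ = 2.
The characteristic polynomial is (x - 2)^2(x + 1), so the factor x - 2 appears with exponent 2: the algebraic multiplicity is 2.

rank(A - 2I) = 2, so the eigenspace has dimension 3 - 2 = 1: the geometric multiplicity is 1.

Since 1 < 2, A is not diagonalizable.

algebraic multiplicity 2, geometric multiplicity 1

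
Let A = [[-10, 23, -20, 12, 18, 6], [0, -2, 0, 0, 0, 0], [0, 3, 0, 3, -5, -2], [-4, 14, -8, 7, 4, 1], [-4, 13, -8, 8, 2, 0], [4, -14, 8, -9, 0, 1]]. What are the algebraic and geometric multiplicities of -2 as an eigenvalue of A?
algebraic multiplicity 2, geometric multiplicity 1

The characteristic polynomial is x^3(x - 2)(x + 2)^2, so the factor x + 2 appears with exponent 2: the algebraic multiplicity is 2.

rank(A + 2I) = 5, so the eigenspace has dimension 6 - 5 = 1: the geometric multiplicity is 1.

Since 1 < 2, A is not diagonalizable.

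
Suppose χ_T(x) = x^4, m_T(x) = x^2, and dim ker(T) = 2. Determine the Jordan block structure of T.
Jordan blocks: (0, 2), (0, 2)

λ = 0: algebraic multiplicity 4 (exponent in χ_T), largest block size 2 (exponent in m_T), 2 blocks (geometric multiplicity). These force block sizes [2, 2].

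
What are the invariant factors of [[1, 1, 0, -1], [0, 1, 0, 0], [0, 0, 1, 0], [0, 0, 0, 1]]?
x - 1, x - 1, (x - 1)^2

The Jordan structure of A has elementary divisors (x - 1)^2, (x - 1), (x - 1). Arranging the block sizes at each eigenvalue in decreasing order and taking row products gives the invariant factors.

Invariant factors (smallest first, each dividing the next): x - 1, x - 1, (x - 1)^2.

Check: the last factor (x - 1)^2 is the minimal polynomial, and the product (x - 1)^4 is the characteristic polynomial.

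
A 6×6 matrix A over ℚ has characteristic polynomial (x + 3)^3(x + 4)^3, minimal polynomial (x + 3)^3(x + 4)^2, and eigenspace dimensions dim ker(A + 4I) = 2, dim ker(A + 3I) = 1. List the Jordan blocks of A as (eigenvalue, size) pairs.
Jordan blocks: (-4, 2), (-4, 1), (-3, 3)

λ = -4: algebraic multiplicity 3 (exponent in χ_A), largest block size 2 (exponent in m_A), 2 blocks (geometric multiplicity). These force block sizes [2, 1].
λ = -3: algebraic multiplicity 3 (exponent in χ_A), largest block size 3 (exponent in m_A), 1 block (geometric multiplicity). This forces block sizes [3].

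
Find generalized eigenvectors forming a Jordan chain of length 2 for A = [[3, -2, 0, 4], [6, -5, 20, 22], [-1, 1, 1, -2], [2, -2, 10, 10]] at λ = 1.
v_1 = [[0, 1, 0, 0]]^T, v_2 = [[-2, -6, 1, -2]]^T

We seek v_1 ∈ ker((A - I)^2) \ ker(A - I), then set v_{i+1} = (A - I) v_i.

One such chain is v_1 = [[0, 1, 0, 0]]^T, v_2 = [[-2, -6, 1, -2]]^T. Check: (A - I) v_2 = [[0, 0, 0, 0]]^T = 0.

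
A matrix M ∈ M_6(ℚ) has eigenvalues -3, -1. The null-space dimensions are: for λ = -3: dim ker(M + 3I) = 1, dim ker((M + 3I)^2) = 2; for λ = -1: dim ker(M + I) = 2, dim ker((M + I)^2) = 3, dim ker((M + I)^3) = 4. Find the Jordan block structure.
Jordan blocks: (-3, 2), (-1, 3), (-1, 1)

λ = -3: successive nullity increments [1, 1] count blocks of size ≥ k; block sizes are [2].
λ = -1: successive nullity increments [2, 1, 1] count blocks of size ≥ k; block sizes are [3, 1].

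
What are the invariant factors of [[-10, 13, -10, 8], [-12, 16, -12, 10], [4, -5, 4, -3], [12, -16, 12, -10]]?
x^2, x^2

The Jordan structure of A has elementary divisors x^2, x^2. Arranging the block sizes at each eigenvalue in decreasing order and taking row products gives the invariant factors.

Invariant factors (smallest first, each dividing the next): x^2, x^2.

Check: the last factor x^2 is the minimal polynomial, and the product x^4 is the characteristic polynomial.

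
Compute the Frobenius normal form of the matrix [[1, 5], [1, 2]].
R = [[0, 3], [1, 3]]

The invariant factors of A (the non-unit diagonal entries of the Smith normal form of xI - A over ℚ[x]) are x^2 - 3x - 3, each dividing the next. The characteristic polynomial is their product, x^2 - 3x - 3.

The rational canonical form is the block-diagonal matrix of companion matrices C(f_i):
R = [[0, 3], [1, 3]].

Note the characteristic polynomial does not split into linear factors over ℚ, so A has no Jordan form over ℚ; the rational canonical form exists over any field.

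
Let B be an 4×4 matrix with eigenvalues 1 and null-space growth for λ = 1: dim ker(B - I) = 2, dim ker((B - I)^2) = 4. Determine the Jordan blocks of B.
Jordan blocks: (1, 2), (1, 2)

λ = 1: successive nullity increments [2, 2] count blocks of size ≥ k; block sizes are [2, 2].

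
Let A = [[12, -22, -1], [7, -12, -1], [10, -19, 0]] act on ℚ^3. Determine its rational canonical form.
R = [[0, 0, 5], [1, 0, -1], [0, 1, 0]]

The invariant factors of A (the non-unit diagonal entries of the Smith normal form of xI - A over ℚ[x]) are x^3 + x - 5, each dividing the next. The characteristic polynomial is their product, x^3 + x - 5.

The rational canonical form is the block-diagonal matrix of companion matrices C(f_i):
R = [[0, 0, 5], [1, 0, -1], [0, 1, 0]].

Note the characteristic polynomial does not split into linear factors over ℚ, so A has no Jordan form over ℚ; the rational canonical form exists over any field.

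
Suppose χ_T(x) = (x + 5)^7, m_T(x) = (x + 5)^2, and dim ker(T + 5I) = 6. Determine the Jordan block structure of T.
λ = -5: algebraic multiplicity 7 (exponent in χ_T), largest block size 2 (exponent in m_T), 6 blocks (geometric multiplicity). These force block sizes [2, 1, 1, 1, 1, 1].

Jordan blocks: (-5, 2), (-5, 1), (-5, 1), (-5, 1), (-5, 1), (-5, 1)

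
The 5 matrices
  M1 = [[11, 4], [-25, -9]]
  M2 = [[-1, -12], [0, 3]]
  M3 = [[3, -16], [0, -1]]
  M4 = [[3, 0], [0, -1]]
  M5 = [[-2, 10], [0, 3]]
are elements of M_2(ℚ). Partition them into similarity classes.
Characteristic polynomials: χ_{M1} = (x - 1)^2, χ_{M2} = (x - 3)(x + 1), χ_{M3} = (x - 3)(x + 1), χ_{M4} = (x - 3)(x + 1), χ_{M5} = (x - 3)(x + 2).

{M1}: invariant factors (x - 1)^2.

{M2, M3, M4}: invariant factors (x - 3)(x + 1).

{M5}: invariant factors (x - 3)(x + 2).

Matrices are similar if and only if their invariant-factor lists agree; the partition into similarity classes is {M1}, {M2, M3, M4}, {M5}.

3 classes: {M1}, {M2, M3, M4}, {M5}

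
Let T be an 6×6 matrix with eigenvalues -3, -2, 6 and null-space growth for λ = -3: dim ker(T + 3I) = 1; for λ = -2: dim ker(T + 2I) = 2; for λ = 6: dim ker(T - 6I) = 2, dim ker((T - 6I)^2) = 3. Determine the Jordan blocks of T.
Jordan blocks: (-3, 1), (-2, 1), (-2, 1), (6, 2), (6, 1)

λ = -3: successive nullity increments [1] count blocks of size ≥ k; block sizes are [1].
λ = -2: successive nullity increments [2] count blocks of size ≥ k; block sizes are [1, 1].
λ = 6: successive nullity increments [2, 1] count blocks of size ≥ k; block sizes are [2, 1].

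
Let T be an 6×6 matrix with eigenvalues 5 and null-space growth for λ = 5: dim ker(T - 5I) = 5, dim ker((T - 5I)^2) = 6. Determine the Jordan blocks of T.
Jordan blocks: (5, 2), (5, 1), (5, 1), (5, 1), (5, 1)

λ = 5: successive nullity increments [5, 1] count blocks of size ≥ k; block sizes are [2, 1, 1, 1, 1].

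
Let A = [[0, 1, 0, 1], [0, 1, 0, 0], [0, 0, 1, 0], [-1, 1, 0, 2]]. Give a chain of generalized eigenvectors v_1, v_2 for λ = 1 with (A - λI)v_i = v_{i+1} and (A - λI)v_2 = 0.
v_1 = [[0, 1, -2, 0]]^T, v_2 = [[1, 0, 0, 1]]^T

We seek v_1 ∈ ker((A - I)^2) \ ker(A - I), then set v_{i+1} = (A - I) v_i.

One such chain is v_1 = [[0, 1, -2, 0]]^T, v_2 = [[1, 0, 0, 1]]^T. Check: (A - I) v_2 = [[0, 0, 0, 0]]^T = 0.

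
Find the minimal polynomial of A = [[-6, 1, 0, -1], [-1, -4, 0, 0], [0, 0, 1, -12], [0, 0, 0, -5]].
m_A(x) = (x - 1)(x + 5)^3

The characteristic polynomial factors as (x - 1)(x + 5)^3. The minimal polynomial is ∏(x - λ)^{k_λ} where k_λ is the size of the largest Jordan block at λ.

For λ = -5: rank(A + 5I) = 3, and the largest Jordan block has size 3 (the smallest k with rank((A + 5I)^k) = rank((A + 5I)^(k+1))).
For λ = 1: rank(A - I) = 3, and the largest Jordan block has size 1 (the smallest k with rank((A - I)^k) = rank((A - I)^(k+1))).

So m_A(x) = (x - 1)(x + 5)^3.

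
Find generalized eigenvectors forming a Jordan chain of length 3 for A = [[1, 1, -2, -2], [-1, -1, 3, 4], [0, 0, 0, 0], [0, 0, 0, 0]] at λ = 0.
v_1 = [[-1, 0, -1, 1]]^T, v_2 = [[-1, 2, 0, 0]]^T, v_3 = [[1, -1, 0, 0]]^T

We seek v_1 ∈ ker(A^3) \ ker(A^2), then set v_{i+1} = A v_i.

One such chain is v_1 = [[-1, 0, -1, 1]]^T, v_2 = [[-1, 2, 0, 0]]^T, v_3 = [[1, -1, 0, 0]]^T. Check: A v_3 = [[0, 0, 0, 0]]^T = 0.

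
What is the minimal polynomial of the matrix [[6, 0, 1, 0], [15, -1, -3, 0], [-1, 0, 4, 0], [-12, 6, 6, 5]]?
m_A(x) = (x - 5)^2(x + 1)

The characteristic polynomial factors as (x - 5)^3(x + 1). The minimal polynomial is ∏(x - λ)^{k_λ} where k_λ is the size of the largest Jordan block at λ.

For λ = -1: rank(A + I) = 3, and the largest Jordan block has size 1 (the smallest k with rank((A + I)^k) = rank((A + I)^(k+1))).
For λ = 5: rank(A - 5I) = 2, and the largest Jordan block has size 2 (the smallest k with rank((A - 5I)^k) = rank((A - 5I)^(k+1))).

So m_A(x) = (x - 5)^2(x + 1).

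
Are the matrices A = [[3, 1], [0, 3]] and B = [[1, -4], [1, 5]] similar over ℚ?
Yes.

Two matrices over a field are similar if and only if they have the same invariant factors.

Both A and B have characteristic polynomial (x - 3)^2 and minimal polynomial (x - 3)^2. Computing further, both have invariant factors (x - 3)^2. Hence A and B are similar.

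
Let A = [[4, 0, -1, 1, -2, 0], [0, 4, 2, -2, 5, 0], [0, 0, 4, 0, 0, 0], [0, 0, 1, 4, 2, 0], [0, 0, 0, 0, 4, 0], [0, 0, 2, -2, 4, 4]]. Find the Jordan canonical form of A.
J = [[4, 1, 0, 0, 0, 0], [0, 4, 1, 0, 0, 0], [0, 0, 4, 0, 0, 0], [0, 0, 0, 4, 1, 0], [0, 0, 0, 0, 4, 0], [0, 0, 0, 0, 0, 4]]

The characteristic polynomial is det(xI - A) = (x - 4)^6, so the eigenvalues are 4 (algebraic multiplicity 6).

For λ = 4: rank(A - 4I) = 3, rank((A - 4I)^2) = 1, rank((A - 4I)^3) = 0. The eigenspace has dimension 6 - 3 = 3, so there are 3 Jordan blocks; the rank sequence gives block sizes [3, 2, 1].

Assembling the blocks gives the Jordan form J above.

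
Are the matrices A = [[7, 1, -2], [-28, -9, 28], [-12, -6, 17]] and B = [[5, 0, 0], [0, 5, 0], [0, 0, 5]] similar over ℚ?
No.

Both have characteristic polynomial (x - 5)^3, but the minimal polynomial of A is (x - 5)^2 while the minimal polynomial of B is x - 5. The minimal polynomial is a similarity invariant, so A and B are not similar.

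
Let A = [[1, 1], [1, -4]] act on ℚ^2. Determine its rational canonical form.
The invariant factors of A (the non-unit diagonal entries of the Smith normal form of xI - A over ℚ[x]) are x^2 + 3x - 5, each dividing the next. The characteristic polynomial is their product, x^2 + 3x - 5.

The rational canonical form is the block-diagonal matrix of companion matrices C(f_i):
R = [[0, 5], [1, -3]].

Note the characteristic polynomial does not split into linear factors over ℚ, so A has no Jordan form over ℚ; the rational canonical form exists over any field.

R = [[0, 5], [1, -3]]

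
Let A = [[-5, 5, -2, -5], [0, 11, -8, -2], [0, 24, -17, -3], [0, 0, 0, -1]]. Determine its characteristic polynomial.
χ_A(x) = (x + 1)^2(x + 5)^2

xI - A = [[x + 5, -5, 2, 5], [0, x - 11, 8, 2], [0, -24, x + 17, 3], [0, 0, 0, x + 1]].

Expanding det(xI - A) along the first row:
det(xI - A) = + (x + 5)·det([[x - 11, 8, 2], [-24, x + 17, 3], [0, 0, x + 1]]) - (-5)·det([[0, 8, 2], [0, x + 17, 3], [0, 0, x + 1]]) + (2)·det([[0, x - 11, 2], [0, -24, 3], [0, 0, x + 1]]) - (5)·det([[0, x - 11, 8], [0, -24, x + 17], [0, 0, 0]]).

Evaluating gives χ_A(x) = x^4 + 12x^3 + 46x^2 + 60x + 25 = (x + 1)^2(x + 5)^2.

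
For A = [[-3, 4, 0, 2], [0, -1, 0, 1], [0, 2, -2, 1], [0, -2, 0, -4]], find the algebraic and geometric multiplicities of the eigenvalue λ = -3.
The characteristic polynomial is (x + 2)^2(x + 3)^2, so the factor x + 3 appears with exponent 2: the algebraic multiplicity is 2.

rank(A + 3I) = 2, so the eigenspace has dimension 4 - 2 = 2: the geometric multiplicity is 2.

algebraic multiplicity 2, geometric multiplicity 2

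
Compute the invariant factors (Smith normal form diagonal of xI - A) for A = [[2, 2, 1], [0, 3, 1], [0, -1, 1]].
The Jordan structure of A has elementary divisors (x - 2)^3. Arranging the block sizes at each eigenvalue in decreasing order and taking row products gives the invariant factors.

Invariant factors (smallest first, each dividing the next): (x - 2)^3.

Check: the last factor (x - 2)^3 is the minimal polynomial, and the product (x - 2)^3 is the characteristic polynomial.

(x - 2)^3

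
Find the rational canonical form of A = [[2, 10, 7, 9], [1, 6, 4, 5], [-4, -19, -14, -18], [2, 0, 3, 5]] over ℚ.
The invariant factors of A (the non-unit diagonal entries of the Smith normal form of xI - A over ℚ[x]) are x^3(x + 1), each dividing the next. The characteristic polynomial is their product, x^3(x + 1).

The rational canonical form is the block-diagonal matrix of companion matrices C(f_i):
R = [[0, 0, 0, 0], [1, 0, 0, 0], [0, 1, 0, 0], [0, 0, 1, -1]].

R = [[0, 0, 0, 0], [1, 0, 0, 0], [0, 1, 0, 0], [0, 0, 1, -1]]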